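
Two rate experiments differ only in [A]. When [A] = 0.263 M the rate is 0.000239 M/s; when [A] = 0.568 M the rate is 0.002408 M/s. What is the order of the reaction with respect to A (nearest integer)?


Rate is proportional to [A]^n, so rate2/rate1 = ([A]2/[A]1)^n. Take logs to solve for n.
rate2/rate1 = 0.002408 / 0.000239 = 10.0753
[A]2/[A]1 = 0.568 / 0.263 = 2.1597
n = ln(10.0753) / ln(2.1597) = 3.0
Nearest integer order:

3


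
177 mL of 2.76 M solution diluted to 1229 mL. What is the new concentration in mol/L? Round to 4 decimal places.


Dilution: M1*V1 = M2*V2, solve for M2.
M2 = M1*V1 / V2
M2 = 2.76 * 177 / 1229
M2 = 488.52 / 1229
M2 = 0.3974939 mol/L, rounded to 4 dp:

0.3975 mol/L


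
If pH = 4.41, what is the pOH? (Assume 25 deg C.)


At 25 deg C, pH + pOH = 14.
pOH = 14 - pH = 14 - 4.41
pOH = 9.59:

9.59


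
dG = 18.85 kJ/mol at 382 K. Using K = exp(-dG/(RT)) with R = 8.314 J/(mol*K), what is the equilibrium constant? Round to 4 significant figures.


dG is in kJ/mol; multiply by 1000 to match R in J/(mol*K).
RT = 8.314 * 382 = 3175.948 J/mol
exponent = -dG*1000 / (RT) = -(18.85*1000) / 3175.948 = -5.93523572
K = exp(-5.93523572)
K = 0.0026445993, rounded to 4 significant figures:

0.002645


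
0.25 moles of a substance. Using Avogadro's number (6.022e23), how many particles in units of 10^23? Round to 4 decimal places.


N = n * NA, then divide by 1e23 for the requested units.
N / 1e23 = n * 6.022
N / 1e23 = 0.25 * 6.022
N / 1e23 = 1.5055, rounded to 4 dp:

1.5055


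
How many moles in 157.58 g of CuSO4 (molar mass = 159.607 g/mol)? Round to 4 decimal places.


n = mass / M
n = 157.58 / 159.607
n = 0.98730006 mol, rounded to 4 dp:

0.9873 mol


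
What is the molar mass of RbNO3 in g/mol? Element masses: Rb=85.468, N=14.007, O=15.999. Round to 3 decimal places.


M = sum(count * atomic_mass) over atoms.
M = 1*85.468 + 1*14.007 + 3*15.999
M = 85.468 + 14.007 + 47.997
M = 147.472 g/mol, rounded to 3 dp:

147.472 g/mol


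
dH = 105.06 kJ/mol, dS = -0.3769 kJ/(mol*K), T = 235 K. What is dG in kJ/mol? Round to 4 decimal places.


Gibbs: dG = dH - T*dS (consistent units, dS already in kJ/(mol*K)).
T*dS = 235 * -0.3769 = -88.5715
dG = 105.06 - (-88.5715)
dG = 193.6315 kJ/mol, rounded to 4 dp:

193.6315 kJ/mol


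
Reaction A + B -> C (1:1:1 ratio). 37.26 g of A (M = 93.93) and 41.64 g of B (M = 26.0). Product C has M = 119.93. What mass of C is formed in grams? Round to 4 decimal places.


Find moles of each reactant; the smaller value is the limiting reagent in a 1:1:1 reaction, so moles_C equals moles of the limiter.
n_A = mass_A / M_A = 37.26 / 93.93 = 0.396678 mol
n_B = mass_B / M_B = 41.64 / 26.0 = 1.601538 mol
Limiting reagent: A (smaller), n_limiting = 0.396678 mol
mass_C = n_limiting * M_C = 0.396678 * 119.93
mass_C = 47.57359254 g, rounded to 4 dp:

47.5736 g


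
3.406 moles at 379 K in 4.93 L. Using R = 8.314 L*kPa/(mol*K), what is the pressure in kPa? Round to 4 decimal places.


PV = nRT, solve for P = nRT / V.
nRT = 3.406 * 8.314 * 379 = 10732.3264
P = 10732.3264 / 4.93
P = 2176.94247465 kPa, rounded to 4 dp:

2176.9425 kPa


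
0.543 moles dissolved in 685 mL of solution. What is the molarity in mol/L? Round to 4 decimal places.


Convert volume to liters: V_L = V_mL / 1000.
V_L = 685 / 1000 = 0.685 L
M = n / V_L = 0.543 / 0.685
M = 0.79270073 mol/L, rounded to 4 dp:

0.7927 mol/L


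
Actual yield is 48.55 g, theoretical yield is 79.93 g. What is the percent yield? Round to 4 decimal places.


% yield = 100 * actual / theoretical
% yield = 100 * 48.55 / 79.93
% yield = 60.74064807 %, rounded to 4 dp:

60.7406 %


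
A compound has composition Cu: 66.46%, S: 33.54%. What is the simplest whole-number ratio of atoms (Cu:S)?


Assume 100 g of compound, divide each mass% by atomic mass to get moles, then normalize by the smallest to get a raw atom ratio.
Moles per 100 g: Cu: 66.46/63.546 = 1.0459, S: 33.54/32.065 = 1.046
Raw ratio (divide by min = 1.0459): Cu: 1.0, S: 1.0
Multiply by 1 to clear fractions: Cu: 1.0 ~= 1, S: 1.0 ~= 1
Reduce by GCD to get the simplest whole-number ratio:

1:1


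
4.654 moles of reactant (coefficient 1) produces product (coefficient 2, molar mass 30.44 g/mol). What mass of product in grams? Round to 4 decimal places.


Use the coefficient ratio to convert reactant moles to product moles, then multiply by the product's molar mass.
moles_P = moles_R * (coeff_P / coeff_R) = 4.654 * (2/1) = 9.308
mass_P = moles_P * M_P = 9.308 * 30.44
mass_P = 283.33552 g, rounded to 4 dp:

283.3355 g


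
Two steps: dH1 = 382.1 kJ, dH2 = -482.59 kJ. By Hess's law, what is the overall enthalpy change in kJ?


Hess's law: enthalpy is a state function, so add the step enthalpies.
dH_total = dH1 + dH2 = 382.1 + (-482.59)
dH_total = -100.49 kJ:

-100.49 kJ


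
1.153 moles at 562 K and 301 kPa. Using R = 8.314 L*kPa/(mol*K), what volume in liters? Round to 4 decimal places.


PV = nRT, solve for V = nRT / P.
nRT = 1.153 * 8.314 * 562 = 5387.3556
V = 5387.3556 / 301
V = 17.89819136 L, rounded to 4 dp:

17.8982 L


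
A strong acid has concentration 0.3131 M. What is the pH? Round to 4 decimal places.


A strong acid dissociates completely, so [H+] equals the given concentration.
pH = -log10([H+]) = -log10(0.3131)
pH = 0.50431693, rounded to 4 dp:

0.5043


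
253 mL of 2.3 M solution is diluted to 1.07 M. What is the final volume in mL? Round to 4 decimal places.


Dilution: M1*V1 = M2*V2, solve for V2.
V2 = M1*V1 / M2
V2 = 2.3 * 253 / 1.07
V2 = 581.9 / 1.07
V2 = 543.8317757 mL, rounded to 4 dp:

543.8318 mL


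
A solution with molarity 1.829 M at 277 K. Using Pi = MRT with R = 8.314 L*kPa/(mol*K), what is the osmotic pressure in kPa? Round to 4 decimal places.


Osmotic pressure (van't Hoff): Pi = M*R*T.
RT = 8.314 * 277 = 2302.978
Pi = 1.829 * 2302.978
Pi = 4212.146762 kPa, rounded to 4 dp:

4212.1468 kPa


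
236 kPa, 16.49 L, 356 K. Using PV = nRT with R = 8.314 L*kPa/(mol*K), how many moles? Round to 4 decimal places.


PV = nRT, solve for n = PV / (RT).
PV = 236 * 16.49 = 3891.64
RT = 8.314 * 356 = 2959.784
n = 3891.64 / 2959.784
n = 1.31483919 mol, rounded to 4 dp:

1.3148 mol


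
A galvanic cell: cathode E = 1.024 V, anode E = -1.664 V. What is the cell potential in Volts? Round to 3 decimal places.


Standard cell potential: E_cell = E_cathode - E_anode.
E_cell = 1.024 - (-1.664)
E_cell = 2.688 V, rounded to 3 dp:

2.688 V


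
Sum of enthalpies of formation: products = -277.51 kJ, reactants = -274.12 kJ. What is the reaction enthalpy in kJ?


dH_rxn = sum(dH_f products) - sum(dH_f reactants)
dH_rxn = -277.51 - (-274.12)
dH_rxn = -3.39 kJ:

-3.39 kJ


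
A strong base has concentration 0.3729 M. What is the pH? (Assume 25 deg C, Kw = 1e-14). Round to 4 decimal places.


A strong base dissociates completely, so [OH-] equals the given concentration.
pOH = -log10([OH-]) = -log10(0.3729) = 0.428408
pH = 14 - pOH = 14 - 0.428408
pH = 13.571592, rounded to 4 dp:

13.5716


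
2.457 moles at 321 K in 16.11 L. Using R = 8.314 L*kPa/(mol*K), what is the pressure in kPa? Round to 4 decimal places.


PV = nRT, solve for P = nRT / V.
nRT = 2.457 * 8.314 * 321 = 6557.2269
P = 6557.2269 / 16.11
P = 407.02836127 kPa, rounded to 4 dp:

407.0284 kPa


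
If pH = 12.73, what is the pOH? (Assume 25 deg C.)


At 25 deg C, pH + pOH = 14.
pOH = 14 - pH = 14 - 12.73
pOH = 1.27:

1.27


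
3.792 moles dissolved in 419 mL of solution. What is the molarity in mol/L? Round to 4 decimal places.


Convert volume to liters: V_L = V_mL / 1000.
V_L = 419 / 1000 = 0.419 L
M = n / V_L = 3.792 / 0.419
M = 9.05011933 mol/L, rounded to 4 dp:

9.0501 mol/L


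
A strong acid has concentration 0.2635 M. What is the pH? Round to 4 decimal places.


A strong acid dissociates completely, so [H+] equals the given concentration.
pH = -log10([H+]) = -log10(0.2635)
pH = 0.57921938, rounded to 4 dp:

0.5792


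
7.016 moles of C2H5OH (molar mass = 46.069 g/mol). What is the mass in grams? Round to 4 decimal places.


mass = n * M
mass = 7.016 * 46.069
mass = 323.220104 g, rounded to 4 dp:

323.2201 g


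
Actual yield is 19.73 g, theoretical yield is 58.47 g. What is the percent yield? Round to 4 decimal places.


% yield = 100 * actual / theoretical
% yield = 100 * 19.73 / 58.47
% yield = 33.74380024 %, rounded to 4 dp:

33.7438 %


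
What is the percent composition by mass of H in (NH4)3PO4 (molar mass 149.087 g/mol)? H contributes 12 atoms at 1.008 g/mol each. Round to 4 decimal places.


pct = 100 * (n_elem * M_elem) / M_total
mass_contribution = 12 * 1.008 = 12.096 g/mol
pct = 100 * 12.096 / 149.087
pct = 8.11338346 %, rounded to 4 dp:

8.1134 %


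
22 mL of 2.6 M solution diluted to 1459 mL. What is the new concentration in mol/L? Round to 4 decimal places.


Dilution: M1*V1 = M2*V2, solve for M2.
M2 = M1*V1 / V2
M2 = 2.6 * 22 / 1459
M2 = 57.2 / 1459
M2 = 0.03920493 mol/L, rounded to 4 dp:

0.0392 mol/L


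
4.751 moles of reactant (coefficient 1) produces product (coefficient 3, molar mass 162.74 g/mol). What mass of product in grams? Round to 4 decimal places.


Use the coefficient ratio to convert reactant moles to product moles, then multiply by the product's molar mass.
moles_P = moles_R * (coeff_P / coeff_R) = 4.751 * (3/1) = 14.253
mass_P = moles_P * M_P = 14.253 * 162.74
mass_P = 2319.53322 g, rounded to 4 dp:

2319.5332 g


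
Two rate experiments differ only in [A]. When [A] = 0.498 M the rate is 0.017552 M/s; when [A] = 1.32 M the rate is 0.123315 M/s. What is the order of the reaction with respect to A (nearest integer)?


Rate is proportional to [A]^n, so rate2/rate1 = ([A]2/[A]1)^n. Take logs to solve for n.
rate2/rate1 = 0.123315 / 0.017552 = 7.0257
[A]2/[A]1 = 1.32 / 0.498 = 2.6506
n = ln(7.0257) / ln(2.6506) = 2.0
Nearest integer order:

2


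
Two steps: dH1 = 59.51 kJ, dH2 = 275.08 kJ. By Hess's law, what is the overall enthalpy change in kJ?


Hess's law: enthalpy is a state function, so add the step enthalpies.
dH_total = dH1 + dH2 = 59.51 + (275.08)
dH_total = 334.59 kJ:

334.59 kJ


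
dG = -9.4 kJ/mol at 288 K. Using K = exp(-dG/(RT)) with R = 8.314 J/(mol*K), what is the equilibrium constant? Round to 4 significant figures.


dG is in kJ/mol; multiply by 1000 to match R in J/(mol*K).
RT = 8.314 * 288 = 2394.432 J/mol
exponent = -dG*1000 / (RT) = -(-9.4*1000) / 2394.432 = 3.92577446
K = exp(3.92577446)
K = 50.692322, rounded to 4 significant figures:

50.69


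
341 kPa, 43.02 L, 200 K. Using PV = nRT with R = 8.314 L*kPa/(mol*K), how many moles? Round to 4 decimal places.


PV = nRT, solve for n = PV / (RT).
PV = 341 * 43.02 = 14669.82
RT = 8.314 * 200 = 1662.8
n = 14669.82 / 1662.8
n = 8.82235987 mol, rounded to 4 dp:

8.8224 mol


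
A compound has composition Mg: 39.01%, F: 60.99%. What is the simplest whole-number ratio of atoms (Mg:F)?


Assume 100 g of compound, divide each mass% by atomic mass to get moles, then normalize by the smallest to get a raw atom ratio.
Moles per 100 g: Mg: 39.01/24.305 = 1.605, F: 60.99/18.998 = 3.2103
Raw ratio (divide by min = 1.605): Mg: 1.0, F: 2.0
Multiply by 1 to clear fractions: Mg: 1.0 ~= 1, F: 2.0 ~= 2
Reduce by GCD to get the simplest whole-number ratio:

1:2


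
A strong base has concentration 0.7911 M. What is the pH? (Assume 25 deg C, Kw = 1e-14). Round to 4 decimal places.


A strong base dissociates completely, so [OH-] equals the given concentration.
pOH = -log10([OH-]) = -log10(0.7911) = 0.101769
pH = 14 - pOH = 14 - 0.101769
pH = 13.898231, rounded to 4 dp:

13.8982


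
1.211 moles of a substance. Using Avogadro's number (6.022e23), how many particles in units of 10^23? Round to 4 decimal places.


N = n * NA, then divide by 1e23 for the requested units.
N / 1e23 = n * 6.022
N / 1e23 = 1.211 * 6.022
N / 1e23 = 7.292642, rounded to 4 dp:

7.2926


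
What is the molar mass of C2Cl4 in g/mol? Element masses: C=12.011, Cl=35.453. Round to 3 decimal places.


M = sum(count * atomic_mass) over atoms.
M = 2*12.011 + 4*35.453
M = 24.022 + 141.812
M = 165.834 g/mol, rounded to 3 dp:

165.834 g/mol


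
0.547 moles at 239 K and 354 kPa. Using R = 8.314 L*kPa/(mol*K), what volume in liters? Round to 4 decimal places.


PV = nRT, solve for V = nRT / P.
nRT = 0.547 * 8.314 * 239 = 1086.9142
V = 1086.9142 / 354
V = 3.0703791 L, rounded to 4 dp:

3.0704 L


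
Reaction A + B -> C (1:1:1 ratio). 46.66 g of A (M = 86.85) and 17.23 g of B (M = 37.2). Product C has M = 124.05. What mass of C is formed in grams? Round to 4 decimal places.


Find moles of each reactant; the smaller value is the limiting reagent in a 1:1:1 reaction, so moles_C equals moles of the limiter.
n_A = mass_A / M_A = 46.66 / 86.85 = 0.537248 mol
n_B = mass_B / M_B = 17.23 / 37.2 = 0.463172 mol
Limiting reagent: B (smaller), n_limiting = 0.463172 mol
mass_C = n_limiting * M_C = 0.463172 * 124.05
mass_C = 57.4564866 g, rounded to 4 dp:

57.4565 g


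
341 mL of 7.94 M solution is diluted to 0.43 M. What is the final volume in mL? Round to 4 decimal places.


Dilution: M1*V1 = M2*V2, solve for V2.
V2 = M1*V1 / M2
V2 = 7.94 * 341 / 0.43
V2 = 2707.54 / 0.43
V2 = 6296.60465116 mL, rounded to 4 dp:

6296.6047 mL


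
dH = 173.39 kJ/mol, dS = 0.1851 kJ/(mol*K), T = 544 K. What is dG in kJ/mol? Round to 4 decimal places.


Gibbs: dG = dH - T*dS (consistent units, dS already in kJ/(mol*K)).
T*dS = 544 * 0.1851 = 100.6944
dG = 173.39 - (100.6944)
dG = 72.6956 kJ/mol, rounded to 4 dp:

72.6956 kJ/mol


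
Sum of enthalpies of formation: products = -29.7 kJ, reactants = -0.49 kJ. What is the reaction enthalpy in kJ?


dH_rxn = sum(dH_f products) - sum(dH_f reactants)
dH_rxn = -29.7 - (-0.49)
dH_rxn = -29.21 kJ:

-29.21 kJ


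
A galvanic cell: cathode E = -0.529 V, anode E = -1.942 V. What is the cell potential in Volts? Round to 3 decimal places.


Standard cell potential: E_cell = E_cathode - E_anode.
E_cell = -0.529 - (-1.942)
E_cell = 1.413 V, rounded to 3 dp:

1.413 V


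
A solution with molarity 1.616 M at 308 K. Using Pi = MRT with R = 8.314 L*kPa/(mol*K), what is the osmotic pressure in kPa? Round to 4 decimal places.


Osmotic pressure (van't Hoff): Pi = M*R*T.
RT = 8.314 * 308 = 2560.712
Pi = 1.616 * 2560.712
Pi = 4138.110592 kPa, rounded to 4 dp:

4138.1106 kPa


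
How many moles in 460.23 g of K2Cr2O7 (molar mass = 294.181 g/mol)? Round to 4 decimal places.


n = mass / M
n = 460.23 / 294.181
n = 1.56444502 mol, rounded to 4 dp:

1.5644 mol


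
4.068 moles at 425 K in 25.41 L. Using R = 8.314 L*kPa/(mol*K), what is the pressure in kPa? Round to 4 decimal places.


PV = nRT, solve for P = nRT / V.
nRT = 4.068 * 8.314 * 425 = 14374.0746
P = 14374.0746 / 25.41
P = 565.6857379 kPa, rounded to 4 dp:

565.6857 kPa


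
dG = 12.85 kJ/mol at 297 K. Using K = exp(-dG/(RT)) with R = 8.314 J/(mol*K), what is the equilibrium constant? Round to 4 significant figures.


dG is in kJ/mol; multiply by 1000 to match R in J/(mol*K).
RT = 8.314 * 297 = 2469.258 J/mol
exponent = -dG*1000 / (RT) = -(12.85*1000) / 2469.258 = -5.20399245
K = exp(-5.20399245)
K = 0.0054945837, rounded to 4 significant figures:

0.005495


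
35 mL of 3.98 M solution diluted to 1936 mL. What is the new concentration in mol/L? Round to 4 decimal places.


Dilution: M1*V1 = M2*V2, solve for M2.
M2 = M1*V1 / V2
M2 = 3.98 * 35 / 1936
M2 = 139.3 / 1936
M2 = 0.07195248 mol/L, rounded to 4 dp:

0.0720 mol/L


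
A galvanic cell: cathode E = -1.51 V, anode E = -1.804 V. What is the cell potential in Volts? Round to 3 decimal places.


Standard cell potential: E_cell = E_cathode - E_anode.
E_cell = -1.51 - (-1.804)
E_cell = 0.294 V, rounded to 3 dp:

0.294 V


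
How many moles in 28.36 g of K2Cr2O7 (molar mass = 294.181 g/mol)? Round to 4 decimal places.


n = mass / M
n = 28.36 / 294.181
n = 0.09640323 mol, rounded to 4 dp:

0.0964 mol


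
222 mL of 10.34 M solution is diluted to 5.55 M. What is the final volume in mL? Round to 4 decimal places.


Dilution: M1*V1 = M2*V2, solve for V2.
V2 = M1*V1 / M2
V2 = 10.34 * 222 / 5.55
V2 = 2295.48 / 5.55
V2 = 413.6 mL, rounded to 4 dp:

413.6000 mL


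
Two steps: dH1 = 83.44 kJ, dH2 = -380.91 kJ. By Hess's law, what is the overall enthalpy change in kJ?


Hess's law: enthalpy is a state function, so add the step enthalpies.
dH_total = dH1 + dH2 = 83.44 + (-380.91)
dH_total = -297.47 kJ:

-297.47 kJ


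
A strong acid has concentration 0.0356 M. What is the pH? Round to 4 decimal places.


A strong acid dissociates completely, so [H+] equals the given concentration.
pH = -log10([H+]) = -log10(0.0356)
pH = 1.44855, rounded to 4 dp:

1.4486


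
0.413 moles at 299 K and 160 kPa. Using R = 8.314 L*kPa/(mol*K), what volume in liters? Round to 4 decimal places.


PV = nRT, solve for V = nRT / P.
nRT = 0.413 * 8.314 * 299 = 1026.6709
V = 1026.6709 / 160
V = 6.41669313 L, rounded to 4 dp:

6.4167 L


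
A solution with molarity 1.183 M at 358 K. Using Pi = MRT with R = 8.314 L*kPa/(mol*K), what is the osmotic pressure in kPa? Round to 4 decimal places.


Osmotic pressure (van't Hoff): Pi = M*R*T.
RT = 8.314 * 358 = 2976.412
Pi = 1.183 * 2976.412
Pi = 3521.095396 kPa, rounded to 4 dp:

3521.0954 kPa


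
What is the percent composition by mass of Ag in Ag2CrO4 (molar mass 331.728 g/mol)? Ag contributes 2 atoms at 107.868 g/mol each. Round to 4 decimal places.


pct = 100 * (n_elem * M_elem) / M_total
mass_contribution = 2 * 107.868 = 215.736 g/mol
pct = 100 * 215.736 / 331.728
pct = 65.03400376 %, rounded to 4 dp:

65.0340 %


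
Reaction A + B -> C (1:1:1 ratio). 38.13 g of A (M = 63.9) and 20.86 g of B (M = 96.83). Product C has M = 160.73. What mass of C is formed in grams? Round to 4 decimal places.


Find moles of each reactant; the smaller value is the limiting reagent in a 1:1:1 reaction, so moles_C equals moles of the limiter.
n_A = mass_A / M_A = 38.13 / 63.9 = 0.596714 mol
n_B = mass_B / M_B = 20.86 / 96.83 = 0.215429 mol
Limiting reagent: B (smaller), n_limiting = 0.215429 mol
mass_C = n_limiting * M_C = 0.215429 * 160.73
mass_C = 34.62590317 g, rounded to 4 dp:

34.6259 g


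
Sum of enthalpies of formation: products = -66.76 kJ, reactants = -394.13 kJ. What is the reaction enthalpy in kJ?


dH_rxn = sum(dH_f products) - sum(dH_f reactants)
dH_rxn = -66.76 - (-394.13)
dH_rxn = 327.37 kJ:

327.37 kJ


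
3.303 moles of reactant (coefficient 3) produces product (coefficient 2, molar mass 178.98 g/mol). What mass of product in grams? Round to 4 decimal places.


Use the coefficient ratio to convert reactant moles to product moles, then multiply by the product's molar mass.
moles_P = moles_R * (coeff_P / coeff_R) = 3.303 * (2/3) = 2.202
mass_P = moles_P * M_P = 2.202 * 178.98
mass_P = 394.11396 g, rounded to 4 dp:

394.1140 g


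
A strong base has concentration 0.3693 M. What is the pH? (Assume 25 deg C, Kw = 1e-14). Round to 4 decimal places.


A strong base dissociates completely, so [OH-] equals the given concentration.
pOH = -log10([OH-]) = -log10(0.3693) = 0.432621
pH = 14 - pOH = 14 - 0.432621
pH = 13.567379, rounded to 4 dp:

13.5674


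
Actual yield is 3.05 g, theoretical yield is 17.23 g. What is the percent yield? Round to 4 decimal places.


% yield = 100 * actual / theoretical
% yield = 100 * 3.05 / 17.23
% yield = 17.70168311 %, rounded to 4 dp:

17.7017 %


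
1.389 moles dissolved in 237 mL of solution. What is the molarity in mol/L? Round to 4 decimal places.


Convert volume to liters: V_L = V_mL / 1000.
V_L = 237 / 1000 = 0.237 L
M = n / V_L = 1.389 / 0.237
M = 5.86075949 mol/L, rounded to 4 dp:

5.8608 mol/L


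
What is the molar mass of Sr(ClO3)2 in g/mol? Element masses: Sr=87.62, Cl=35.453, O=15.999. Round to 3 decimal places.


M = sum(count * atomic_mass) over atoms.
M = 1*87.62 + 2*35.453 + 6*15.999
M = 87.62 + 70.906 + 95.994
M = 254.52 g/mol, rounded to 3 dp:

254.520 g/mol


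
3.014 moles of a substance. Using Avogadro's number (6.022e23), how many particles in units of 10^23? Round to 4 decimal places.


N = n * NA, then divide by 1e23 for the requested units.
N / 1e23 = n * 6.022
N / 1e23 = 3.014 * 6.022
N / 1e23 = 18.150308, rounded to 4 dp:

18.1503


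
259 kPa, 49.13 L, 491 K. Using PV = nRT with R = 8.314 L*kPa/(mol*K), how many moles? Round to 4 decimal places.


PV = nRT, solve for n = PV / (RT).
PV = 259 * 49.13 = 12724.67
RT = 8.314 * 491 = 4082.174
n = 12724.67 / 4082.174
n = 3.11713072 mol, rounded to 4 dp:

3.1171 mol


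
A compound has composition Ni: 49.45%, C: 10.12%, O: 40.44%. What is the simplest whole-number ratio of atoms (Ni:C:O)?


Assume 100 g of compound, divide each mass% by atomic mass to get moles, then normalize by the smallest to get a raw atom ratio.
Moles per 100 g: Ni: 49.45/58.693 = 0.8425, C: 10.12/12.011 = 0.8426, O: 40.44/15.999 = 2.5277
Raw ratio (divide by min = 0.8425): Ni: 1.0, C: 1.0, O: 3.0
Multiply by 1 to clear fractions: Ni: 1.0 ~= 1, C: 1.0 ~= 1, O: 3.0 ~= 3
Reduce by GCD to get the simplest whole-number ratio:

1:1:3


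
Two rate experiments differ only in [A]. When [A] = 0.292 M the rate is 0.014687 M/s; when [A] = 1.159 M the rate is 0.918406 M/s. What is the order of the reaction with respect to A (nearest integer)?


Rate is proportional to [A]^n, so rate2/rate1 = ([A]2/[A]1)^n. Take logs to solve for n.
rate2/rate1 = 0.918406 / 0.014687 = 62.5319
[A]2/[A]1 = 1.159 / 0.292 = 3.9692
n = ln(62.5319) / ln(3.9692) = 3.0
Nearest integer order:

3


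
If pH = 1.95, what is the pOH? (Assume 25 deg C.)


At 25 deg C, pH + pOH = 14.
pOH = 14 - pH = 14 - 1.95
pOH = 12.05:

12.05


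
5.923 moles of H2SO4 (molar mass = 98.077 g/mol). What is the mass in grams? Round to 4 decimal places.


mass = n * M
mass = 5.923 * 98.077
mass = 580.910071 g, rounded to 4 dp:

580.9101 g


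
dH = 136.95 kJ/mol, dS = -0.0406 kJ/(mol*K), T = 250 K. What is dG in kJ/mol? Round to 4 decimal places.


Gibbs: dG = dH - T*dS (consistent units, dS already in kJ/(mol*K)).
T*dS = 250 * -0.0406 = -10.15
dG = 136.95 - (-10.15)
dG = 147.1 kJ/mol, rounded to 4 dp:

147.1000 kJ/mol


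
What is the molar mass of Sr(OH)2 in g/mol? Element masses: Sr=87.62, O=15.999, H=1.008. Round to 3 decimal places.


M = sum(count * atomic_mass) over atoms.
M = 1*87.62 + 2*15.999 + 2*1.008
M = 87.62 + 31.998 + 2.016
M = 121.634 g/mol, rounded to 3 dp:

121.634 g/mol


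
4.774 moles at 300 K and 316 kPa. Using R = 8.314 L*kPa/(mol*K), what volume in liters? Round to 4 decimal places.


PV = nRT, solve for V = nRT / P.
nRT = 4.774 * 8.314 * 300 = 11907.3108
V = 11907.3108 / 316
V = 37.68136329 L, rounded to 4 dp:

37.6814 L


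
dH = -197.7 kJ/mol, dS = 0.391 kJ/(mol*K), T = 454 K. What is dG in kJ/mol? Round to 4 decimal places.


Gibbs: dG = dH - T*dS (consistent units, dS already in kJ/(mol*K)).
T*dS = 454 * 0.391 = 177.514
dG = -197.7 - (177.514)
dG = -375.214 kJ/mol, rounded to 4 dp:

-375.2140 kJ/mol


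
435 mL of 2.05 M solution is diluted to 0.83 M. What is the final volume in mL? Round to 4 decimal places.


Dilution: M1*V1 = M2*V2, solve for V2.
V2 = M1*V1 / M2
V2 = 2.05 * 435 / 0.83
V2 = 891.75 / 0.83
V2 = 1074.39759036 mL, rounded to 4 dp:

1074.3976 mL


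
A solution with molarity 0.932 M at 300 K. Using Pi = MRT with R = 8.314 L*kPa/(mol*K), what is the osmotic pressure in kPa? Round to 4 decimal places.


Osmotic pressure (van't Hoff): Pi = M*R*T.
RT = 8.314 * 300 = 2494.2
Pi = 0.932 * 2494.2
Pi = 2324.5944 kPa, rounded to 4 dp:

2324.5944 kPa


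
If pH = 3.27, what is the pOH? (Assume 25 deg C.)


At 25 deg C, pH + pOH = 14.
pOH = 14 - pH = 14 - 3.27
pOH = 10.73:

10.73


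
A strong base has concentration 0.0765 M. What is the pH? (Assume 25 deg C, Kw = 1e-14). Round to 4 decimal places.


A strong base dissociates completely, so [OH-] equals the given concentration.
pOH = -log10([OH-]) = -log10(0.0765) = 1.116339
pH = 14 - pOH = 14 - 1.116339
pH = 12.883661, rounded to 4 dp:

12.8837


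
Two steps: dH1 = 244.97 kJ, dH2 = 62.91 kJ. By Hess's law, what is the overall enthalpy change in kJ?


Hess's law: enthalpy is a state function, so add the step enthalpies.
dH_total = dH1 + dH2 = 244.97 + (62.91)
dH_total = 307.88 kJ:

307.88 kJ


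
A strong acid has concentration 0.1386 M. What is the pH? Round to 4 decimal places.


A strong acid dissociates completely, so [H+] equals the given concentration.
pH = -log10([H+]) = -log10(0.1386)
pH = 0.85823677, rounded to 4 dp:

0.8582


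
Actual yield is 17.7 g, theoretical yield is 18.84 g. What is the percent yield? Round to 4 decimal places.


% yield = 100 * actual / theoretical
% yield = 100 * 17.7 / 18.84
% yield = 93.94904459 %, rounded to 4 dp:

93.9490 %


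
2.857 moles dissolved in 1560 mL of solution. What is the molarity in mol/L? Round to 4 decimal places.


Convert volume to liters: V_L = V_mL / 1000.
V_L = 1560 / 1000 = 1.56 L
M = n / V_L = 2.857 / 1.56
M = 1.83141026 mol/L, rounded to 4 dp:

1.8314 mol/L


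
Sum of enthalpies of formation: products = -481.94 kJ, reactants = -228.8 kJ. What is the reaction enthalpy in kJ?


dH_rxn = sum(dH_f products) - sum(dH_f reactants)
dH_rxn = -481.94 - (-228.8)
dH_rxn = -253.14 kJ:

-253.14 kJ


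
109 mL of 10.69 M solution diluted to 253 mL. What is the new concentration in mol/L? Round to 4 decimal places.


Dilution: M1*V1 = M2*V2, solve for M2.
M2 = M1*V1 / V2
M2 = 10.69 * 109 / 253
M2 = 1165.21 / 253
M2 = 4.60557312 mol/L, rounded to 4 dp:

4.6056 mol/L


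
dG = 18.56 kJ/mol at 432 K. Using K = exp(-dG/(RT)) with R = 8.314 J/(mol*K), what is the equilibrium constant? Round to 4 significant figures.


dG is in kJ/mol; multiply by 1000 to match R in J/(mol*K).
RT = 8.314 * 432 = 3591.648 J/mol
exponent = -dG*1000 / (RT) = -(18.56*1000) / 3591.648 = -5.16754426
K = exp(-5.16754426)
K = 0.0056985458, rounded to 4 significant figures:

0.005699


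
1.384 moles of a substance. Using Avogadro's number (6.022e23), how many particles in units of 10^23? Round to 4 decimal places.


N = n * NA, then divide by 1e23 for the requested units.
N / 1e23 = n * 6.022
N / 1e23 = 1.384 * 6.022
N / 1e23 = 8.334448, rounded to 4 dp:

8.3344


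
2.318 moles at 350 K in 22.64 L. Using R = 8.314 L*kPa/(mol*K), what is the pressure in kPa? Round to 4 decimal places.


PV = nRT, solve for P = nRT / V.
nRT = 2.318 * 8.314 * 350 = 6745.1482
P = 6745.1482 / 22.64
P = 297.9305742 kPa, rounded to 4 dp:

297.9306 kPa


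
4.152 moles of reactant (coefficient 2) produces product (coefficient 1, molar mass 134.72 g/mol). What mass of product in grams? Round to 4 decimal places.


Use the coefficient ratio to convert reactant moles to product moles, then multiply by the product's molar mass.
moles_P = moles_R * (coeff_P / coeff_R) = 4.152 * (1/2) = 2.076
mass_P = moles_P * M_P = 2.076 * 134.72
mass_P = 279.67872 g, rounded to 4 dp:

279.6787 g


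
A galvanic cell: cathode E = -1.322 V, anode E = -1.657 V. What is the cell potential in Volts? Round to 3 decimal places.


Standard cell potential: E_cell = E_cathode - E_anode.
E_cell = -1.322 - (-1.657)
E_cell = 0.335 V, rounded to 3 dp:

0.335 V


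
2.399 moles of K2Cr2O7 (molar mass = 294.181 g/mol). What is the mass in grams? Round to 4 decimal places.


mass = n * M
mass = 2.399 * 294.181
mass = 705.740219 g, rounded to 4 dp:

705.7402 g


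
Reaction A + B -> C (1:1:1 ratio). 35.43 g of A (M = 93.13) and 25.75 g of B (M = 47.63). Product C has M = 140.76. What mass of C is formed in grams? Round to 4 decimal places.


Find moles of each reactant; the smaller value is the limiting reagent in a 1:1:1 reaction, so moles_C equals moles of the limiter.
n_A = mass_A / M_A = 35.43 / 93.13 = 0.380436 mol
n_B = mass_B / M_B = 25.75 / 47.63 = 0.540626 mol
Limiting reagent: A (smaller), n_limiting = 0.380436 mol
mass_C = n_limiting * M_C = 0.380436 * 140.76
mass_C = 53.55017136 g, rounded to 4 dp:

53.5502 g


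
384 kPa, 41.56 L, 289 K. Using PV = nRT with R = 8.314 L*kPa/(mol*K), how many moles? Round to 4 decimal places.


PV = nRT, solve for n = PV / (RT).
PV = 384 * 41.56 = 15959.04
RT = 8.314 * 289 = 2402.746
n = 15959.04 / 2402.746
n = 6.64200044 mol, rounded to 4 dp:

6.6420 mol


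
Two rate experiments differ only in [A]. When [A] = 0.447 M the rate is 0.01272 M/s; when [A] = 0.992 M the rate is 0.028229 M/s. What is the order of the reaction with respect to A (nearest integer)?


Rate is proportional to [A]^n, so rate2/rate1 = ([A]2/[A]1)^n. Take logs to solve for n.
rate2/rate1 = 0.028229 / 0.01272 = 2.2193
[A]2/[A]1 = 0.992 / 0.447 = 2.2192
n = ln(2.2193) / ln(2.2192) = 1.0
Nearest integer order:

1


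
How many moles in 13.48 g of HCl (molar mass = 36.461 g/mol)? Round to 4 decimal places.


n = mass / M
n = 13.48 / 36.461
n = 0.3697101 mol, rounded to 4 dp:

0.3697 mol


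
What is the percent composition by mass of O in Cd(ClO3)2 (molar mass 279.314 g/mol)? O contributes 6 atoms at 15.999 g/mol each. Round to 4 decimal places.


pct = 100 * (n_elem * M_elem) / M_total
mass_contribution = 6 * 15.999 = 95.994 g/mol
pct = 100 * 95.994 / 279.314
pct = 34.36777247 %, rounded to 4 dp:

34.3678 %


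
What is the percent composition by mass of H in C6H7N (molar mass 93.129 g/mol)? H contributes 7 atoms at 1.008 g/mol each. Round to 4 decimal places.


pct = 100 * (n_elem * M_elem) / M_total
mass_contribution = 7 * 1.008 = 7.056 g/mol
pct = 100 * 7.056 / 93.129
pct = 7.57658731 %, rounded to 4 dp:

7.5766 %


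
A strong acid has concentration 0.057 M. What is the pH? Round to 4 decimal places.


A strong acid dissociates completely, so [H+] equals the given concentration.
pH = -log10([H+]) = -log10(0.057)
pH = 1.24412514, rounded to 4 dp:

1.2441


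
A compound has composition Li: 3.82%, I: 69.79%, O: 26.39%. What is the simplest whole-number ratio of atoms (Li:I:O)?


Assume 100 g of compound, divide each mass% by atomic mass to get moles, then normalize by the smallest to get a raw atom ratio.
Moles per 100 g: Li: 3.82/6.941 = 0.5504, I: 69.79/126.904 = 0.5499, O: 26.39/15.999 = 1.6495
Raw ratio (divide by min = 0.5499): Li: 1.001, I: 1.0, O: 2.999
Multiply by 1 to clear fractions: Li: 1.001 ~= 1, I: 1.0 ~= 1, O: 2.999 ~= 3
Reduce by GCD to get the simplest whole-number ratio:

1:1:3


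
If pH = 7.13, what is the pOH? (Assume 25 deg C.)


At 25 deg C, pH + pOH = 14.
pOH = 14 - pH = 14 - 7.13
pOH = 6.87:

6.87


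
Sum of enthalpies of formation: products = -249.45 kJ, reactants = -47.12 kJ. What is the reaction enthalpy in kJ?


dH_rxn = sum(dH_f products) - sum(dH_f reactants)
dH_rxn = -249.45 - (-47.12)
dH_rxn = -202.33 kJ:

-202.33 kJ


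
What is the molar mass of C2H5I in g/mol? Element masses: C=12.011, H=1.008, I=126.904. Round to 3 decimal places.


M = sum(count * atomic_mass) over atoms.
M = 2*12.011 + 5*1.008 + 1*126.904
M = 24.022 + 5.04 + 126.904
M = 155.966 g/mol, rounded to 3 dp:

155.966 g/mol


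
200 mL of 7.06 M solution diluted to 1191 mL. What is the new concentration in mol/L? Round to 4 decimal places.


Dilution: M1*V1 = M2*V2, solve for M2.
M2 = M1*V1 / V2
M2 = 7.06 * 200 / 1191
M2 = 1412.0 / 1191
M2 = 1.18555835 mol/L, rounded to 4 dp:

1.1856 mol/L


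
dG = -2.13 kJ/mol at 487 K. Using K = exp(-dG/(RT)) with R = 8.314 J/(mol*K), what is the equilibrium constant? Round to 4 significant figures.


dG is in kJ/mol; multiply by 1000 to match R in J/(mol*K).
RT = 8.314 * 487 = 4048.918 J/mol
exponent = -dG*1000 / (RT) = -(-2.13*1000) / 4048.918 = 0.52606647
K = exp(0.52606647)
K = 1.6922626, rounded to 4 significant figures:

1.692


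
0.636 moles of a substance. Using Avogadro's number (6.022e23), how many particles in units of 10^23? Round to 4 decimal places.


N = n * NA, then divide by 1e23 for the requested units.
N / 1e23 = n * 6.022
N / 1e23 = 0.636 * 6.022
N / 1e23 = 3.829992, rounded to 4 dp:

3.8300


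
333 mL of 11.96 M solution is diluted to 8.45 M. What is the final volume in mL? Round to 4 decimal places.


Dilution: M1*V1 = M2*V2, solve for V2.
V2 = M1*V1 / M2
V2 = 11.96 * 333 / 8.45
V2 = 3982.68 / 8.45
V2 = 471.32307692 mL, rounded to 4 dp:

471.3231 mL


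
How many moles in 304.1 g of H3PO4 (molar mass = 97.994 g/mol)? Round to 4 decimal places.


n = mass / M
n = 304.1 / 97.994
n = 3.10325122 mol, rounded to 4 dp:

3.1033 mol


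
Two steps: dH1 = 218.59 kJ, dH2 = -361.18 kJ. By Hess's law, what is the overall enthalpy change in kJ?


Hess's law: enthalpy is a state function, so add the step enthalpies.
dH_total = dH1 + dH2 = 218.59 + (-361.18)
dH_total = -142.59 kJ:

-142.59 kJ


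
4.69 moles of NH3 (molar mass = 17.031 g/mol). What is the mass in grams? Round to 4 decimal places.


mass = n * M
mass = 4.69 * 17.031
mass = 79.87539 g, rounded to 4 dp:

79.8754 g


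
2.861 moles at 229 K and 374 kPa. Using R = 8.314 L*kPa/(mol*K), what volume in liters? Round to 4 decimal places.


PV = nRT, solve for V = nRT / P.
nRT = 2.861 * 8.314 * 229 = 5447.0751
V = 5447.0751 / 374
V = 14.56437193 L, rounded to 4 dp:

14.5644 L


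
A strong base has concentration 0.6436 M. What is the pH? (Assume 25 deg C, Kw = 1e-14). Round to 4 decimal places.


A strong base dissociates completely, so [OH-] equals the given concentration.
pOH = -log10([OH-]) = -log10(0.6436) = 0.191384
pH = 14 - pOH = 14 - 0.191384
pH = 13.808616, rounded to 4 dp:

13.8086


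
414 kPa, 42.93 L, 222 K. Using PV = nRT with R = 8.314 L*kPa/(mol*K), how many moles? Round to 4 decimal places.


PV = nRT, solve for n = PV / (RT).
PV = 414 * 42.93 = 17773.02
RT = 8.314 * 222 = 1845.708
n = 17773.02 / 1845.708
n = 9.62937799 mol, rounded to 4 dp:

9.6294 mol


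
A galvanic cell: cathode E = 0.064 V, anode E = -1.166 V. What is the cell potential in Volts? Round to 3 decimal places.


Standard cell potential: E_cell = E_cathode - E_anode.
E_cell = 0.064 - (-1.166)
E_cell = 1.23 V, rounded to 3 dp:

1.230 V


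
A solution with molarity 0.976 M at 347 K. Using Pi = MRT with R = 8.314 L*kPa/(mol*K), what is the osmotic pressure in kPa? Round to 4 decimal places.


Osmotic pressure (van't Hoff): Pi = M*R*T.
RT = 8.314 * 347 = 2884.958
Pi = 0.976 * 2884.958
Pi = 2815.719008 kPa, rounded to 4 dp:

2815.7190 kPa


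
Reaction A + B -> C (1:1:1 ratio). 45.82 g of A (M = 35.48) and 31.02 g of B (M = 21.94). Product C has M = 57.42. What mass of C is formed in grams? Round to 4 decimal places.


Find moles of each reactant; the smaller value is the limiting reagent in a 1:1:1 reaction, so moles_C equals moles of the limiter.
n_A = mass_A / M_A = 45.82 / 35.48 = 1.291432 mol
n_B = mass_B / M_B = 31.02 / 21.94 = 1.413856 mol
Limiting reagent: A (smaller), n_limiting = 1.291432 mol
mass_C = n_limiting * M_C = 1.291432 * 57.42
mass_C = 74.15402544 g, rounded to 4 dp:

74.1540 g


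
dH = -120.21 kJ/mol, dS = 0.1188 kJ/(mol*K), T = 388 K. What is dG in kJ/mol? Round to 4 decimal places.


Gibbs: dG = dH - T*dS (consistent units, dS already in kJ/(mol*K)).
T*dS = 388 * 0.1188 = 46.0944
dG = -120.21 - (46.0944)
dG = -166.3044 kJ/mol, rounded to 4 dp:

-166.3044 kJ/mol


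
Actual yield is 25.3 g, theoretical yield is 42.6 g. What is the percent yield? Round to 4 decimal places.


% yield = 100 * actual / theoretical
% yield = 100 * 25.3 / 42.6
% yield = 59.38967136 %, rounded to 4 dp:

59.3897 %


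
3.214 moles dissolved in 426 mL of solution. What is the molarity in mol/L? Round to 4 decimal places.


Convert volume to liters: V_L = V_mL / 1000.
V_L = 426 / 1000 = 0.426 L
M = n / V_L = 3.214 / 0.426
M = 7.54460094 mol/L, rounded to 4 dp:

7.5446 mol/L


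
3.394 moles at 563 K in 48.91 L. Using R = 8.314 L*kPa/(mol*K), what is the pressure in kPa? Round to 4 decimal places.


PV = nRT, solve for P = nRT / V.
nRT = 3.394 * 8.314 * 563 = 15886.5741
P = 15886.5741 / 48.91
P = 324.81239215 kPa, rounded to 4 dp:

324.8124 kPa


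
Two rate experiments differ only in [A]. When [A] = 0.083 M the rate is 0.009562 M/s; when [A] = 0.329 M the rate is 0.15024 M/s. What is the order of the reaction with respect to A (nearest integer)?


Rate is proportional to [A]^n, so rate2/rate1 = ([A]2/[A]1)^n. Take logs to solve for n.
rate2/rate1 = 0.15024 / 0.009562 = 15.7122
[A]2/[A]1 = 0.329 / 0.083 = 3.9639
n = ln(15.7122) / ln(3.9639) = 2.0
Nearest integer order:

2


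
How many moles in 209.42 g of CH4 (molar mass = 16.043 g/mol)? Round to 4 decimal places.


n = mass / M
n = 209.42 / 16.043
n = 13.05366827 mol, rounded to 4 dp:

13.0537 mol


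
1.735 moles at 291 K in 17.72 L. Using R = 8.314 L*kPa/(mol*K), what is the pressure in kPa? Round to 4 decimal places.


PV = nRT, solve for P = nRT / V.
nRT = 1.735 * 8.314 * 291 = 4197.6139
P = 4197.6139 / 17.72
P = 236.88566027 kPa, rounded to 4 dp:

236.8857 kPa


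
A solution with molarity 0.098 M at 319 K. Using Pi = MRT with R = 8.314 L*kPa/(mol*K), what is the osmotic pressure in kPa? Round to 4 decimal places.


Osmotic pressure (van't Hoff): Pi = M*R*T.
RT = 8.314 * 319 = 2652.166
Pi = 0.098 * 2652.166
Pi = 259.912268 kPa, rounded to 4 dp:

259.9123 kPa


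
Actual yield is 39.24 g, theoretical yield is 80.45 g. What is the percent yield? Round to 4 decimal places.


% yield = 100 * actual / theoretical
% yield = 100 * 39.24 / 80.45
% yield = 48.77563704 %, rounded to 4 dp:

48.7756 %


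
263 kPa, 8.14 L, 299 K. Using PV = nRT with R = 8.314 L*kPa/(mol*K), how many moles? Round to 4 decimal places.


PV = nRT, solve for n = PV / (RT).
PV = 263 * 8.14 = 2140.82
RT = 8.314 * 299 = 2485.886
n = 2140.82 / 2485.886
n = 0.86118993 mol, rounded to 4 dp:

0.8612 mol


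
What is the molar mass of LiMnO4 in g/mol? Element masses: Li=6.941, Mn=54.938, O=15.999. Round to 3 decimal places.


M = sum(count * atomic_mass) over atoms.
M = 1*6.941 + 1*54.938 + 4*15.999
M = 6.941 + 54.938 + 63.996
M = 125.875 g/mol, rounded to 3 dp:

125.875 g/mol


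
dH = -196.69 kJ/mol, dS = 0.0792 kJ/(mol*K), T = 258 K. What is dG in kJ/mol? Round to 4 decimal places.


Gibbs: dG = dH - T*dS (consistent units, dS already in kJ/(mol*K)).
T*dS = 258 * 0.0792 = 20.4336
dG = -196.69 - (20.4336)
dG = -217.1236 kJ/mol, rounded to 4 dp:

-217.1236 kJ/mol


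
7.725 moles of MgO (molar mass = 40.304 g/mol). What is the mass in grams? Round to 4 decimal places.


mass = n * M
mass = 7.725 * 40.304
mass = 311.3484 g, rounded to 4 dp:

311.3484 g


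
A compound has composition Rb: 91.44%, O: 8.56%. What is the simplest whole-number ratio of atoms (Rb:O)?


Assume 100 g of compound, divide each mass% by atomic mass to get moles, then normalize by the smallest to get a raw atom ratio.
Moles per 100 g: Rb: 91.44/85.468 = 1.0699, O: 8.56/15.999 = 0.535
Raw ratio (divide by min = 0.535): Rb: 2.0, O: 1.0
Multiply by 1 to clear fractions: Rb: 2.0 ~= 2, O: 1.0 ~= 1
Reduce by GCD to get the simplest whole-number ratio:

2:1


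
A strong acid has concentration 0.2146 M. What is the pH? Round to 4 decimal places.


A strong acid dissociates completely, so [H+] equals the given concentration.
pH = -log10([H+]) = -log10(0.2146)
pH = 0.66837028, rounded to 4 dp:

0.6684


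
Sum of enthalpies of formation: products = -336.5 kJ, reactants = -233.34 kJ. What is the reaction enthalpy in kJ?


dH_rxn = sum(dH_f products) - sum(dH_f reactants)
dH_rxn = -336.5 - (-233.34)
dH_rxn = -103.16 kJ:

-103.16 kJ


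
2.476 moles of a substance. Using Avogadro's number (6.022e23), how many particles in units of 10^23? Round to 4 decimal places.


N = n * NA, then divide by 1e23 for the requested units.
N / 1e23 = n * 6.022
N / 1e23 = 2.476 * 6.022
N / 1e23 = 14.910472, rounded to 4 dp:

14.9105


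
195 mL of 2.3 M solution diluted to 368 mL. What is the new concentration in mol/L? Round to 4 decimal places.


Dilution: M1*V1 = M2*V2, solve for M2.
M2 = M1*V1 / V2
M2 = 2.3 * 195 / 368
M2 = 448.5 / 368
M2 = 1.21875 mol/L, rounded to 4 dp:

1.2188 mol/L
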